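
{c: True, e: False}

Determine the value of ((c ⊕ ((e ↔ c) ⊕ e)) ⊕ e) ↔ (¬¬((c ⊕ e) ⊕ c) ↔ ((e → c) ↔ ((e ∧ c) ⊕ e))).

e ↔ c = False ↔ True = False
(e ↔ c) ⊕ e = False ⊕ False = False
c ⊕ ((e ↔ c) ⊕ e) = True ⊕ False = True
(c ⊕ ((e ↔ c) ⊕ e)) ⊕ e = True ⊕ False = True
c ⊕ e = True ⊕ False = True
(c ⊕ e) ⊕ c = True ⊕ True = False
¬((c ⊕ e) ⊕ c) = ¬False = True
¬¬((c ⊕ e) ⊕ c) = ¬True = False
e → c = False → True = True
e ∧ c = False ∧ True = False
(e ∧ c) ⊕ e = False ⊕ False = False
(e → c) ↔ ((e ∧ c) ⊕ e) = True ↔ False = False
¬¬((c ⊕ e) ⊕ c) ↔ ((e → c) ↔ ((e ∧ c) ⊕ e)) = False ↔ False = True
((c ⊕ ((e ↔ c) ⊕ e)) ⊕ e) ↔ (¬¬((c ⊕ e) ⊕ c) ↔ ((e → c) ↔ ((e ∧ c) ⊕ e))) = True ↔ True = True

True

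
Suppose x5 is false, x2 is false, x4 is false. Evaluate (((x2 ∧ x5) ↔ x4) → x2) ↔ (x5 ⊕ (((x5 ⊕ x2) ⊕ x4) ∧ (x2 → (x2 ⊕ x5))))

True

x2 ∧ x5 = False ∧ False = False
(x2 ∧ x5) ↔ x4 = False ↔ False = True
((x2 ∧ x5) ↔ x4) → x2 = True → False = False
x5 ⊕ x2 = False ⊕ False = False
(x5 ⊕ x2) ⊕ x4 = False ⊕ False = False
x2 ⊕ x5 = False ⊕ False = False
x2 → (x2 ⊕ x5) = False → False = True
((x5 ⊕ x2) ⊕ x4) ∧ (x2 → (x2 ⊕ x5)) = False ∧ True = False
x5 ⊕ (((x5 ⊕ x2) ⊕ x4) ∧ (x2 → (x2 ⊕ x5))) = False ⊕ False = False
(((x2 ∧ x5) ↔ x4) → x2) ↔ (x5 ⊕ (((x5 ⊕ x2) ⊕ x4) ∧ (x2 → (x2 ⊕ x5)))) = False ↔ False = True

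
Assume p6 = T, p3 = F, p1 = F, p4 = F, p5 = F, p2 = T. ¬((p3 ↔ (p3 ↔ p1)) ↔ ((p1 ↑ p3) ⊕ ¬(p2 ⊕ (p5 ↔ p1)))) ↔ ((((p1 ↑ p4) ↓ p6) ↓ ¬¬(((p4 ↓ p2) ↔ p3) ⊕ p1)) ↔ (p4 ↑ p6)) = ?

p3 ↔ p1 = F ↔ F = T
p3 ↔ (p3 ↔ p1) = F ↔ T = F
p1 ↑ p3 = F ↑ F = T
p5 ↔ p1 = F ↔ F = T
p2 ⊕ (p5 ↔ p1) = T ⊕ T = F
¬(p2 ⊕ (p5 ↔ p1)) = ¬F = T
(p1 ↑ p3) ⊕ ¬(p2 ⊕ (p5 ↔ p1)) = T ⊕ T = F
(p3 ↔ (p3 ↔ p1)) ↔ ((p1 ↑ p3) ⊕ ¬(p2 ⊕ (p5 ↔ p1))) = F ↔ F = T
¬((p3 ↔ (p3 ↔ p1)) ↔ ((p1 ↑ p3) ⊕ ¬(p2 ⊕ (p5 ↔ p1)))) = ¬T = F
p1 ↑ p4 = F ↑ F = T
(p1 ↑ p4) ↓ p6 = T ↓ T = F
p4 ↓ p2 = F ↓ T = F
(p4 ↓ p2) ↔ p3 = F ↔ F = T
((p4 ↓ p2) ↔ p3) ⊕ p1 = T ⊕ F = T
¬(((p4 ↓ p2) ↔ p3) ⊕ p1) = ¬T = F
¬¬(((p4 ↓ p2) ↔ p3) ⊕ p1) = ¬F = T
((p1 ↑ p4) ↓ p6) ↓ ¬¬(((p4 ↓ p2) ↔ p3) ⊕ p1) = F ↓ T = F
p4 ↑ p6 = F ↑ T = T
(((p1 ↑ p4) ↓ p6) ↓ ¬¬(((p4 ↓ p2) ↔ p3) ⊕ p1)) ↔ (p4 ↑ p6) = F ↔ T = F
¬((p3 ↔ (p3 ↔ p1)) ↔ ((p1 ↑ p3) ⊕ ¬(p2 ⊕ (p5 ↔ p1)))) ↔ ((((p1 ↑ p4) ↓ p6) ↓ ¬¬(((p4 ↓ p2) ↔ p3) ⊕ p1)) ↔ (p4 ↑ p6)) = F ↔ F = T

T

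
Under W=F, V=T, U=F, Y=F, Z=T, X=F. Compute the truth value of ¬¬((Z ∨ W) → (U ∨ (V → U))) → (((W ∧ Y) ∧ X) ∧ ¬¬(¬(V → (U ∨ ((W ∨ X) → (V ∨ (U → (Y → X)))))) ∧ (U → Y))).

T

Z ∨ W = T ∨ F = T
V → U = T → F = F
U ∨ (V → U) = F ∨ F = F
(Z ∨ W) → (U ∨ (V → U)) = T → F = F
¬((Z ∨ W) → (U ∨ (V → U))) = ¬F = T
¬¬((Z ∨ W) → (U ∨ (V → U))) = ¬T = F
W ∧ Y = F ∧ F = F
(W ∧ Y) ∧ X = F ∧ F = F
W ∨ X = F ∨ F = F
Y → X = F → F = T
U → (Y → X) = F → T = T
V ∨ (U → (Y → X)) = T ∨ T = T
(W ∨ X) → (V ∨ (U → (Y → X))) = F → T = T
U ∨ ((W ∨ X) → (V ∨ (U → (Y → X)))) = F ∨ T = T
V → (U ∨ ((W ∨ X) → (V ∨ (U → (Y → X))))) = T → T = T
¬(V → (U ∨ ((W ∨ X) → (V ∨ (U → (Y → X)))))) = ¬T = F
U → Y = F → F = T
¬(V → (U ∨ ((W ∨ X) → (V ∨ (U → (Y → X)))))) ∧ (U → Y) = F ∧ T = F
¬(¬(V → (U ∨ ((W ∨ X) → (V ∨ (U → (Y → X)))))) ∧ (U → Y)) = ¬F = T
¬¬(¬(V → (U ∨ ((W ∨ X) → (V ∨ (U → (Y → X)))))) ∧ (U → Y)) = ¬T = F
((W ∧ Y) ∧ X) ∧ ¬¬(¬(V → (U ∨ ((W ∨ X) → (V ∨ (U → (Y → X)))))) ∧ (U → Y)) = F ∧ F = F
¬¬((Z ∨ W) → (U ∨ (V → U))) → (((W ∧ Y) ∧ X) ∧ ¬¬(¬(V → (U ∨ ((W ∨ X) → (V ∨ (U → (Y → X)))))) ∧ (U → Y))) = F → F = T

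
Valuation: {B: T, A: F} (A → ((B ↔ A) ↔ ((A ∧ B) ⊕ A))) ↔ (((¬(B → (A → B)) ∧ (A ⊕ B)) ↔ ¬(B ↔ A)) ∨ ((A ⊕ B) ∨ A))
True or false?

T

B ↔ A = T ↔ F = F
A ∧ B = F ∧ T = F
(A ∧ B) ⊕ A = F ⊕ F = F
(B ↔ A) ↔ ((A ∧ B) ⊕ A) = F ↔ F = T
A → ((B ↔ A) ↔ ((A ∧ B) ⊕ A)) = F → T = T
A → B = F → T = T
B → (A → B) = T → T = T
¬(B → (A → B)) = ¬T = F
A ⊕ B = F ⊕ T = T
¬(B → (A → B)) ∧ (A ⊕ B) = F ∧ T = F
B ↔ A = T ↔ F = F
¬(B ↔ A) = ¬F = T
(¬(B → (A → B)) ∧ (A ⊕ B)) ↔ ¬(B ↔ A) = F ↔ T = F
A ⊕ B = F ⊕ T = T
(A ⊕ B) ∨ A = T ∨ F = T
((¬(B → (A → B)) ∧ (A ⊕ B)) ↔ ¬(B ↔ A)) ∨ ((A ⊕ B) ∨ A) = F ∨ T = T
(A → ((B ↔ A) ↔ ((A ∧ B) ⊕ A))) ↔ (((¬(B → (A → B)) ∧ (A ⊕ B)) ↔ ¬(B ↔ A)) ∨ ((A ⊕ B) ∨ A)) = T ↔ T = T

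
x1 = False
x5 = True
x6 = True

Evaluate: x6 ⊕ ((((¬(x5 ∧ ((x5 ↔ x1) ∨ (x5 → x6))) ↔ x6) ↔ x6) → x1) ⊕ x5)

True

x5 ↔ x1 = True ↔ False = False
x5 → x6 = True → True = True
(x5 ↔ x1) ∨ (x5 → x6) = False ∨ True = True
x5 ∧ ((x5 ↔ x1) ∨ (x5 → x6)) = True ∧ True = True
¬(x5 ∧ ((x5 ↔ x1) ∨ (x5 → x6))) = ¬True = False
¬(x5 ∧ ((x5 ↔ x1) ∨ (x5 → x6))) ↔ x6 = False ↔ True = False
(¬(x5 ∧ ((x5 ↔ x1) ∨ (x5 → x6))) ↔ x6) ↔ x6 = False ↔ True = False
((¬(x5 ∧ ((x5 ↔ x1) ∨ (x5 → x6))) ↔ x6) ↔ x6) → x1 = False → False = True
(((¬(x5 ∧ ((x5 ↔ x1) ∨ (x5 → x6))) ↔ x6) ↔ x6) → x1) ⊕ x5 = True ⊕ True = False
x6 ⊕ ((((¬(x5 ∧ ((x5 ↔ x1) ∨ (x5 → x6))) ↔ x6) ↔ x6) → x1) ⊕ x5) = True ⊕ False = True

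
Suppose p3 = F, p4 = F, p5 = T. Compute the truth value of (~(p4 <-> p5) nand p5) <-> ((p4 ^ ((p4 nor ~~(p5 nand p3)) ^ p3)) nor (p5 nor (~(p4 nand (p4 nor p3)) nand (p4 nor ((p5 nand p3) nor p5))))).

F

p4 <-> p5 = F <-> T = F
~(p4 <-> p5) = ~F = T
~(p4 <-> p5) nand p5 = T nand T = F
p5 nand p3 = T nand F = T
~(p5 nand p3) = ~T = F
~~(p5 nand p3) = ~F = T
p4 nor ~~(p5 nand p3) = F nor T = F
(p4 nor ~~(p5 nand p3)) ^ p3 = F ^ F = F
p4 ^ ((p4 nor ~~(p5 nand p3)) ^ p3) = F ^ F = F
p4 nor p3 = F nor F = T
p4 nand (p4 nor p3) = F nand T = T
~(p4 nand (p4 nor p3)) = ~T = F
p5 nand p3 = T nand F = T
(p5 nand p3) nor p5 = T nor T = F
p4 nor ((p5 nand p3) nor p5) = F nor F = T
~(p4 nand (p4 nor p3)) nand (p4 nor ((p5 nand p3) nor p5)) = F nand T = T
p5 nor (~(p4 nand (p4 nor p3)) nand (p4 nor ((p5 nand p3) nor p5))) = T nor T = F
(p4 ^ ((p4 nor ~~(p5 nand p3)) ^ p3)) nor (p5 nor (~(p4 nand (p4 nor p3)) nand (p4 nor ((p5 nand p3) nor p5)))) = F nor F = T
(~(p4 <-> p5) nand p5) <-> ((p4 ^ ((p4 nor ~~(p5 nand p3)) ^ p3)) nor (p5 nor (~(p4 nand (p4 nor p3)) nand (p4 nor ((p5 nand p3) nor p5))))) = F <-> T = F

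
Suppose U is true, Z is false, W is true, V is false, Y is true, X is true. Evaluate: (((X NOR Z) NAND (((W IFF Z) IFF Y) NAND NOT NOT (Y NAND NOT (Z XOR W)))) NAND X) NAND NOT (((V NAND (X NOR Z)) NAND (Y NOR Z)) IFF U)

X NOR Z = T NOR F = F
W IFF Z = T IFF F = F
(W IFF Z) IFF Y = F IFF T = F
Z XOR W = F XOR T = T
NOT (Z XOR W) = NOT T = F
Y NAND NOT (Z XOR W) = T NAND F = T
NOT (Y NAND NOT (Z XOR W)) = NOT T = F
NOT NOT (Y NAND NOT (Z XOR W)) = NOT F = T
((W IFF Z) IFF Y) NAND NOT NOT (Y NAND NOT (Z XOR W)) = F NAND T = T
(X NOR Z) NAND (((W IFF Z) IFF Y) NAND NOT NOT (Y NAND NOT (Z XOR W))) = F NAND T = T
((X NOR Z) NAND (((W IFF Z) IFF Y) NAND NOT NOT (Y NAND NOT (Z XOR W)))) NAND X = T NAND T = F
X NOR Z = T NOR F = F
V NAND (X NOR Z) = F NAND F = T
Y NOR Z = T NOR F = F
(V NAND (X NOR Z)) NAND (Y NOR Z) = T NAND F = T
((V NAND (X NOR Z)) NAND (Y NOR Z)) IFF U = T IFF T = T
NOT (((V NAND (X NOR Z)) NAND (Y NOR Z)) IFF U) = NOT T = F
(((X NOR Z) NAND (((W IFF Z) IFF Y) NAND NOT NOT (Y NAND NOT (Z XOR W)))) NAND X) NAND NOT (((V NAND (X NOR Z)) NAND (Y NOR Z)) IFF U) = F NAND F = T

T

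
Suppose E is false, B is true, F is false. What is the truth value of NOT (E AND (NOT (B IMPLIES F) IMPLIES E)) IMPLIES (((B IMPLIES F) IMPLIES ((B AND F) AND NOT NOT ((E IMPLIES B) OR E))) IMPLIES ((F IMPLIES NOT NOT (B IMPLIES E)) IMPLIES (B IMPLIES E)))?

Substituting E=False, B=True, F=False:
B IMPLIES F = True IMPLIES False = False
NOT (B IMPLIES F) = NOT False = True
NOT (B IMPLIES F) IMPLIES E = True IMPLIES False = False
E AND (NOT (B IMPLIES F) IMPLIES E) = False AND False = False
NOT (E AND (NOT (B IMPLIES F) IMPLIES E)) = NOT False = True
B IMPLIES F = True IMPLIES False = False
B AND F = True AND False = False
E IMPLIES B = False IMPLIES True = True
(E IMPLIES B) OR E = True OR False = True
NOT ((E IMPLIES B) OR E) = NOT True = False
NOT NOT ((E IMPLIES B) OR E) = NOT False = True
(B AND F) AND NOT NOT ((E IMPLIES B) OR E) = False AND True = False
(B IMPLIES F) IMPLIES ((B AND F) AND NOT NOT ((E IMPLIES B) OR E)) = False IMPLIES False = True
B IMPLIES E = True IMPLIES False = False
NOT (B IMPLIES E) = NOT False = True
NOT NOT (B IMPLIES E) = NOT True = False
F IMPLIES NOT NOT (B IMPLIES E) = False IMPLIES False = True
B IMPLIES E = True IMPLIES False = False
(F IMPLIES NOT NOT (B IMPLIES E)) IMPLIES (B IMPLIES E) = True IMPLIES False = False
((B IMPLIES F) IMPLIES ((B AND F) AND NOT NOT ((E IMPLIES B) OR E))) IMPLIES ((F IMPLIES NOT NOT (B IMPLIES E)) IMPLIES (B IMPLIES E)) = True IMPLIES False = False
NOT (E AND (NOT (B IMPLIES F) IMPLIES E)) IMPLIES (((B IMPLIES F) IMPLIES ((B AND F) AND NOT NOT ((E IMPLIES B) OR E))) IMPLIES ((F IMPLIES NOT NOT (B IMPLIES E)) IMPLIES (B IMPLIES E))) = True IMPLIES False = False

False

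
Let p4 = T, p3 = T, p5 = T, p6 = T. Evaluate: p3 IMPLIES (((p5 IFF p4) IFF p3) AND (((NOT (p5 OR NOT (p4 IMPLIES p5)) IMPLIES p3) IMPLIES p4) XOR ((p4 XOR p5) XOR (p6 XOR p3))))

T

Substituting p4=T, p3=T, p5=T, p6=T:
p5 IFF p4 = T IFF T = T
(p5 IFF p4) IFF p3 = T IFF T = T
p4 IMPLIES p5 = T IMPLIES T = T
NOT (p4 IMPLIES p5) = NOT T = F
p5 OR NOT (p4 IMPLIES p5) = T OR F = T
NOT (p5 OR NOT (p4 IMPLIES p5)) = NOT T = F
NOT (p5 OR NOT (p4 IMPLIES p5)) IMPLIES p3 = F IMPLIES T = T
(NOT (p5 OR NOT (p4 IMPLIES p5)) IMPLIES p3) IMPLIES p4 = T IMPLIES T = T
p4 XOR p5 = T XOR T = F
p6 XOR p3 = T XOR T = F
(p4 XOR p5) XOR (p6 XOR p3) = F XOR F = F
((NOT (p5 OR NOT (p4 IMPLIES p5)) IMPLIES p3) IMPLIES p4) XOR ((p4 XOR p5) XOR (p6 XOR p3)) = T XOR F = T
((p5 IFF p4) IFF p3) AND (((NOT (p5 OR NOT (p4 IMPLIES p5)) IMPLIES p3) IMPLIES p4) XOR ((p4 XOR p5) XOR (p6 XOR p3))) = T AND T = T
p3 IMPLIES (((p5 IFF p4) IFF p3) AND (((NOT (p5 OR NOT (p4 IMPLIES p5)) IMPLIES p3) IMPLIES p4) XOR ((p4 XOR p5) XOR (p6 XOR p3)))) = T IMPLIES T = T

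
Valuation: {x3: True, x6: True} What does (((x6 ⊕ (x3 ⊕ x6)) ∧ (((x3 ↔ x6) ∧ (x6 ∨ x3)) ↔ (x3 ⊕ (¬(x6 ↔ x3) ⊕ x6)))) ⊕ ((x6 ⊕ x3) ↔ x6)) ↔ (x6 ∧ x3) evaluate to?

x3 ⊕ x6 = True ⊕ True = False
x6 ⊕ (x3 ⊕ x6) = True ⊕ False = True
x3 ↔ x6 = True ↔ True = True
x6 ∨ x3 = True ∨ True = True
(x3 ↔ x6) ∧ (x6 ∨ x3) = True ∧ True = True
x6 ↔ x3 = True ↔ True = True
¬(x6 ↔ x3) = ¬True = False
¬(x6 ↔ x3) ⊕ x6 = False ⊕ True = True
x3 ⊕ (¬(x6 ↔ x3) ⊕ x6) = True ⊕ True = False
((x3 ↔ x6) ∧ (x6 ∨ x3)) ↔ (x3 ⊕ (¬(x6 ↔ x3) ⊕ x6)) = True ↔ False = False
(x6 ⊕ (x3 ⊕ x6)) ∧ (((x3 ↔ x6) ∧ (x6 ∨ x3)) ↔ (x3 ⊕ (¬(x6 ↔ x3) ⊕ x6))) = True ∧ False = False
x6 ⊕ x3 = True ⊕ True = False
(x6 ⊕ x3) ↔ x6 = False ↔ True = False
((x6 ⊕ (x3 ⊕ x6)) ∧ (((x3 ↔ x6) ∧ (x6 ∨ x3)) ↔ (x3 ⊕ (¬(x6 ↔ x3) ⊕ x6)))) ⊕ ((x6 ⊕ x3) ↔ x6) = False ⊕ False = False
x6 ∧ x3 = True ∧ True = True
(((x6 ⊕ (x3 ⊕ x6)) ∧ (((x3 ↔ x6) ∧ (x6 ∨ x3)) ↔ (x3 ⊕ (¬(x6 ↔ x3) ⊕ x6)))) ⊕ ((x6 ⊕ x3) ↔ x6)) ↔ (x6 ∧ x3) = False ↔ True = False

False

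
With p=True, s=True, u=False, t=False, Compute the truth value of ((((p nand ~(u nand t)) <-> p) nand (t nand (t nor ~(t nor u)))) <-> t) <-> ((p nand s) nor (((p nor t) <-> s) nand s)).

False

u nand t = False nand False = True
~(u nand t) = ~True = False
p nand ~(u nand t) = True nand False = True
(p nand ~(u nand t)) <-> p = True <-> True = True
t nor u = False nor False = True
~(t nor u) = ~True = False
t nor ~(t nor u) = False nor False = True
t nand (t nor ~(t nor u)) = False nand True = True
((p nand ~(u nand t)) <-> p) nand (t nand (t nor ~(t nor u))) = True nand True = False
(((p nand ~(u nand t)) <-> p) nand (t nand (t nor ~(t nor u)))) <-> t = False <-> False = True
p nand s = True nand True = False
p nor t = True nor False = False
(p nor t) <-> s = False <-> True = False
((p nor t) <-> s) nand s = False nand True = True
(p nand s) nor (((p nor t) <-> s) nand s) = False nor True = False
((((p nand ~(u nand t)) <-> p) nand (t nand (t nor ~(t nor u)))) <-> t) <-> ((p nand s) nor (((p nor t) <-> s) nand s)) = True <-> False = False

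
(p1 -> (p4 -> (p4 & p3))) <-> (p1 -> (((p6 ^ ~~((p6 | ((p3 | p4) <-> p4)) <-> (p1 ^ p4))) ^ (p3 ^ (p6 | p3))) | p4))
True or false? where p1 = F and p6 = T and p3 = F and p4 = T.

T

Substituting p1=F, p6=T, p3=F, p4=T:
p4 & p3 = T & F = F
p4 -> (p4 & p3) = T -> F = F
p1 -> (p4 -> (p4 & p3)) = F -> F = T
p3 | p4 = F | T = T
(p3 | p4) <-> p4 = T <-> T = T
p6 | ((p3 | p4) <-> p4) = T | T = T
p1 ^ p4 = F ^ T = T
(p6 | ((p3 | p4) <-> p4)) <-> (p1 ^ p4) = T <-> T = T
~((p6 | ((p3 | p4) <-> p4)) <-> (p1 ^ p4)) = ~T = F
~~((p6 | ((p3 | p4) <-> p4)) <-> (p1 ^ p4)) = ~F = T
p6 ^ ~~((p6 | ((p3 | p4) <-> p4)) <-> (p1 ^ p4)) = T ^ T = F
p6 | p3 = T | F = T
p3 ^ (p6 | p3) = F ^ T = T
(p6 ^ ~~((p6 | ((p3 | p4) <-> p4)) <-> (p1 ^ p4))) ^ (p3 ^ (p6 | p3)) = F ^ T = T
((p6 ^ ~~((p6 | ((p3 | p4) <-> p4)) <-> (p1 ^ p4))) ^ (p3 ^ (p6 | p3))) | p4 = T | T = T
p1 -> (((p6 ^ ~~((p6 | ((p3 | p4) <-> p4)) <-> (p1 ^ p4))) ^ (p3 ^ (p6 | p3))) | p4) = F -> T = T
(p1 -> (p4 -> (p4 & p3))) <-> (p1 -> (((p6 ^ ~~((p6 | ((p3 | p4) <-> p4)) <-> (p1 ^ p4))) ^ (p3 ^ (p6 | p3))) | p4)) = T <-> T = T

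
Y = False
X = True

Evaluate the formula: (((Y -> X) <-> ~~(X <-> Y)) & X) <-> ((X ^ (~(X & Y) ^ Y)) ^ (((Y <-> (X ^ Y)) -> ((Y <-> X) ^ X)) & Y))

Substituting Y=False, X=True:
Y -> X = False -> True = True
X <-> Y = True <-> False = False
~(X <-> Y) = ~False = True
~~(X <-> Y) = ~True = False
(Y -> X) <-> ~~(X <-> Y) = True <-> False = False
((Y -> X) <-> ~~(X <-> Y)) & X = False & True = False
X & Y = True & False = False
~(X & Y) = ~False = True
~(X & Y) ^ Y = True ^ False = True
X ^ (~(X & Y) ^ Y) = True ^ True = False
X ^ Y = True ^ False = True
Y <-> (X ^ Y) = False <-> True = False
Y <-> X = False <-> True = False
(Y <-> X) ^ X = False ^ True = True
(Y <-> (X ^ Y)) -> ((Y <-> X) ^ X) = False -> True = True
((Y <-> (X ^ Y)) -> ((Y <-> X) ^ X)) & Y = True & False = False
(X ^ (~(X & Y) ^ Y)) ^ (((Y <-> (X ^ Y)) -> ((Y <-> X) ^ X)) & Y) = False ^ False = False
(((Y -> X) <-> ~~(X <-> Y)) & X) <-> ((X ^ (~(X & Y) ^ Y)) ^ (((Y <-> (X ^ Y)) -> ((Y <-> X) ^ X)) & Y)) = False <-> False = True

True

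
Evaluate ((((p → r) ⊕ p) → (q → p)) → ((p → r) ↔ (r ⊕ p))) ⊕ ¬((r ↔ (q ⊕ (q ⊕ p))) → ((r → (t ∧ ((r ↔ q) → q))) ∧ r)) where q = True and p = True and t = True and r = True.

p → r = True → True = True
(p → r) ⊕ p = True ⊕ True = False
q → p = True → True = True
((p → r) ⊕ p) → (q → p) = False → True = True
p → r = True → True = True
r ⊕ p = True ⊕ True = False
(p → r) ↔ (r ⊕ p) = True ↔ False = False
(((p → r) ⊕ p) → (q → p)) → ((p → r) ↔ (r ⊕ p)) = True → False = False
q ⊕ p = True ⊕ True = False
q ⊕ (q ⊕ p) = True ⊕ False = True
r ↔ (q ⊕ (q ⊕ p)) = True ↔ True = True
r ↔ q = True ↔ True = True
(r ↔ q) → q = True → True = True
t ∧ ((r ↔ q) → q) = True ∧ True = True
r → (t ∧ ((r ↔ q) → q)) = True → True = True
(r → (t ∧ ((r ↔ q) → q))) ∧ r = True ∧ True = True
(r ↔ (q ⊕ (q ⊕ p))) → ((r → (t ∧ ((r ↔ q) → q))) ∧ r) = True → True = True
¬((r ↔ (q ⊕ (q ⊕ p))) → ((r → (t ∧ ((r ↔ q) → q))) ∧ r)) = ¬True = False
((((p → r) ⊕ p) → (q → p)) → ((p → r) ↔ (r ⊕ p))) ⊕ ¬((r ↔ (q ⊕ (q ⊕ p))) → ((r → (t ∧ ((r ↔ q) → q))) ∧ r)) = False ⊕ False = False

False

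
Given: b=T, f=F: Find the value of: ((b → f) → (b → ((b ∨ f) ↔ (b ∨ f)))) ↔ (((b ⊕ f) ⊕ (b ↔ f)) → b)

b → f = T → F = F
b ∨ f = T ∨ F = T
b ∨ f = T ∨ F = T
(b ∨ f) ↔ (b ∨ f) = T ↔ T = T
b → ((b ∨ f) ↔ (b ∨ f)) = T → T = T
(b → f) → (b → ((b ∨ f) ↔ (b ∨ f))) = F → T = T
b ⊕ f = T ⊕ F = T
b ↔ f = T ↔ F = F
(b ⊕ f) ⊕ (b ↔ f) = T ⊕ F = T
((b ⊕ f) ⊕ (b ↔ f)) → b = T → T = T
((b → f) → (b → ((b ∨ f) ↔ (b ∨ f)))) ↔ (((b ⊕ f) ⊕ (b ↔ f)) → b) = T ↔ T = T

T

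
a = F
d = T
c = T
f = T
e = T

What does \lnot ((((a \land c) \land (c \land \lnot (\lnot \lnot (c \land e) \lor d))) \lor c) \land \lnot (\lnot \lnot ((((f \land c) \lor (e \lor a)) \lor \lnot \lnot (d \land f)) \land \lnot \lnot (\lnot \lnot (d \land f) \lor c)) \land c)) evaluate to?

T

Substituting a=F, d=T, c=T, f=T, e=T:
a \land c = F \land T = F
c \land e = T \land T = T
\lnot (c \land e) = \lnot T = F
\lnot \lnot (c \land e) = \lnot F = T
\lnot \lnot (c \land e) \lor d = T \lor T = T
\lnot (\lnot \lnot (c \land e) \lor d) = \lnot T = F
c \land \lnot (\lnot \lnot (c \land e) \lor d) = T \land F = F
(a \land c) \land (c \land \lnot (\lnot \lnot (c \land e) \lor d)) = F \land F = F
((a \land c) \land (c \land \lnot (\lnot \lnot (c \land e) \lor d))) \lor c = F \lor T = T
f \land c = T \land T = T
e \lor a = T \lor F = T
(f \land c) \lor (e \lor a) = T \lor T = T
d \land f = T \land T = T
\lnot (d \land f) = \lnot T = F
\lnot \lnot (d \land f) = \lnot F = T
((f \land c) \lor (e \lor a)) \lor \lnot \lnot (d \land f) = T \lor T = T
d \land f = T \land T = T
\lnot (d \land f) = \lnot T = F
\lnot \lnot (d \land f) = \lnot F = T
\lnot \lnot (d \land f) \lor c = T \lor T = T
\lnot (\lnot \lnot (d \land f) \lor c) = \lnot T = F
\lnot \lnot (\lnot \lnot (d \land f) \lor c) = \lnot F = T
(((f \land c) \lor (e \lor a)) \lor \lnot \lnot (d \land f)) \land \lnot \lnot (\lnot \lnot (d \land f) \lor c) = T \land T = T
\lnot ((((f \land c) \lor (e \lor a)) \lor \lnot \lnot (d \land f)) \land \lnot \lnot (\lnot \lnot (d \land f) \lor c)) = \lnot T = F
\lnot \lnot ((((f \land c) \lor (e \lor a)) \lor \lnot \lnot (d \land f)) \land \lnot \lnot (\lnot \lnot (d \land f) \lor c)) = \lnot F = T
\lnot \lnot ((((f \land c) \lor (e \lor a)) \lor \lnot \lnot (d \land f)) \land \lnot \lnot (\lnot \lnot (d \land f) \lor c)) \land c = T \land T = T
\lnot (\lnot \lnot ((((f \land c) \lor (e \lor a)) \lor \lnot \lnot (d \land f)) \land \lnot \lnot (\lnot \lnot (d \land f) \lor c)) \land c) = \lnot T = F
(((a \land c) \land (c \land \lnot (\lnot \lnot (c \land e) \lor d))) \lor c) \land \lnot (\lnot \lnot ((((f \land c) \lor (e \lor a)) \lor \lnot \lnot (d \land f)) \land \lnot \lnot (\lnot \lnot (d \land f) \lor c)) \land c) = T \land F = F
\lnot ((((a \land c) \land (c \land \lnot (\lnot \lnot (c \land e) \lor d))) \lor c) \land \lnot (\lnot \lnot ((((f \land c) \lor (e \lor a)) \lor \lnot \lnot (d \land f)) \land \lnot \lnot (\lnot \lnot (d \land f) \lor c)) \land c)) = \lnot F = T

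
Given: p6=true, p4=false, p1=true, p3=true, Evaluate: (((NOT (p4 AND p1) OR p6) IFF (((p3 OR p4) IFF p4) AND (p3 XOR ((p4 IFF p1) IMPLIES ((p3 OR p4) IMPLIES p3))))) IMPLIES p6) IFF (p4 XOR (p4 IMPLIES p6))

Substituting p6=true, p4=false, p1=true, p3=true:
p4 AND p1 = false AND true = false
NOT (p4 AND p1) = NOT false = true
NOT (p4 AND p1) OR p6 = true OR true = true
p3 OR p4 = true OR false = true
(p3 OR p4) IFF p4 = true IFF false = false
p4 IFF p1 = false IFF true = false
p3 OR p4 = true OR false = true
(p3 OR p4) IMPLIES p3 = true IMPLIES true = true
(p4 IFF p1) IMPLIES ((p3 OR p4) IMPLIES p3) = false IMPLIES true = true
p3 XOR ((p4 IFF p1) IMPLIES ((p3 OR p4) IMPLIES p3)) = true XOR true = false
((p3 OR p4) IFF p4) AND (p3 XOR ((p4 IFF p1) IMPLIES ((p3 OR p4) IMPLIES p3))) = false AND false = false
(NOT (p4 AND p1) OR p6) IFF (((p3 OR p4) IFF p4) AND (p3 XOR ((p4 IFF p1) IMPLIES ((p3 OR p4) IMPLIES p3)))) = true IFF false = false
((NOT (p4 AND p1) OR p6) IFF (((p3 OR p4) IFF p4) AND (p3 XOR ((p4 IFF p1) IMPLIES ((p3 OR p4) IMPLIES p3))))) IMPLIES p6 = false IMPLIES true = true
p4 IMPLIES p6 = false IMPLIES true = true
p4 XOR (p4 IMPLIES p6) = false XOR true = true
(((NOT (p4 AND p1) OR p6) IFF (((p3 OR p4) IFF p4) AND (p3 XOR ((p4 IFF p1) IMPLIES ((p3 OR p4) IMPLIES p3))))) IMPLIES p6) IFF (p4 XOR (p4 IMPLIES p6)) = true IFF true = true

true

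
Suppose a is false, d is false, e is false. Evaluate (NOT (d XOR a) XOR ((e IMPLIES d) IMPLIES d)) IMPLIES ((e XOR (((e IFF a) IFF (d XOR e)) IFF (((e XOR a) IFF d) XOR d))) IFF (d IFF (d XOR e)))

False

Substituting a=False, d=False, e=False:
d XOR a = False XOR False = False
NOT (d XOR a) = NOT False = True
e IMPLIES d = False IMPLIES False = True
(e IMPLIES d) IMPLIES d = True IMPLIES False = False
NOT (d XOR a) XOR ((e IMPLIES d) IMPLIES d) = True XOR False = True
e IFF a = False IFF False = True
d XOR e = False XOR False = False
(e IFF a) IFF (d XOR e) = True IFF False = False
e XOR a = False XOR False = False
(e XOR a) IFF d = False IFF False = True
((e XOR a) IFF d) XOR d = True XOR False = True
((e IFF a) IFF (d XOR e)) IFF (((e XOR a) IFF d) XOR d) = False IFF True = False
e XOR (((e IFF a) IFF (d XOR e)) IFF (((e XOR a) IFF d) XOR d)) = False XOR False = False
d XOR e = False XOR False = False
d IFF (d XOR e) = False IFF False = True
(e XOR (((e IFF a) IFF (d XOR e)) IFF (((e XOR a) IFF d) XOR d))) IFF (d IFF (d XOR e)) = False IFF True = False
(NOT (d XOR a) XOR ((e IMPLIES d) IMPLIES d)) IMPLIES ((e XOR (((e IFF a) IFF (d XOR e)) IFF (((e XOR a) IFF d) XOR d))) IFF (d IFF (d XOR e))) = True IMPLIES False = False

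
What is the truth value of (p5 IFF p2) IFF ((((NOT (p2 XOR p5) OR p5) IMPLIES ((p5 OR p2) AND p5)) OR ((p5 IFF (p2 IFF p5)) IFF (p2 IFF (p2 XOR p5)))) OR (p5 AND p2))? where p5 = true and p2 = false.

Substituting p5=true, p2=false:
p5 IFF p2 = true IFF false = false
p2 XOR p5 = false XOR true = true
NOT (p2 XOR p5) = NOT true = false
NOT (p2 XOR p5) OR p5 = false OR true = true
p5 OR p2 = true OR false = true
(p5 OR p2) AND p5 = true AND true = true
(NOT (p2 XOR p5) OR p5) IMPLIES ((p5 OR p2) AND p5) = true IMPLIES true = true
p2 IFF p5 = false IFF true = false
p5 IFF (p2 IFF p5) = true IFF false = false
p2 XOR p5 = false XOR true = true
p2 IFF (p2 XOR p5) = false IFF true = false
(p5 IFF (p2 IFF p5)) IFF (p2 IFF (p2 XOR p5)) = false IFF false = true
((NOT (p2 XOR p5) OR p5) IMPLIES ((p5 OR p2) AND p5)) OR ((p5 IFF (p2 IFF p5)) IFF (p2 IFF (p2 XOR p5))) = true OR true = true
p5 AND p2 = true AND false = false
(((NOT (p2 XOR p5) OR p5) IMPLIES ((p5 OR p2) AND p5)) OR ((p5 IFF (p2 IFF p5)) IFF (p2 IFF (p2 XOR p5)))) OR (p5 AND p2) = true OR false = true
(p5 IFF p2) IFF ((((NOT (p2 XOR p5) OR p5) IMPLIES ((p5 OR p2) AND p5)) OR ((p5 IFF (p2 IFF p5)) IFF (p2 IFF (p2 XOR p5)))) OR (p5 AND p2)) = false IFF true = false

false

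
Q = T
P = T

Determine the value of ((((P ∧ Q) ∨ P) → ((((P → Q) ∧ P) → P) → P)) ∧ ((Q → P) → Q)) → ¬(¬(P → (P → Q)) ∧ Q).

T

P ∧ Q = T ∧ T = T
(P ∧ Q) ∨ P = T ∨ T = T
P → Q = T → T = T
(P → Q) ∧ P = T ∧ T = T
((P → Q) ∧ P) → P = T → T = T
(((P → Q) ∧ P) → P) → P = T → T = T
((P ∧ Q) ∨ P) → ((((P → Q) ∧ P) → P) → P) = T → T = T
Q → P = T → T = T
(Q → P) → Q = T → T = T
(((P ∧ Q) ∨ P) → ((((P → Q) ∧ P) → P) → P)) ∧ ((Q → P) → Q) = T ∧ T = T
P → Q = T → T = T
P → (P → Q) = T → T = T
¬(P → (P → Q)) = ¬T = F
¬(P → (P → Q)) ∧ Q = F ∧ T = F
¬(¬(P → (P → Q)) ∧ Q) = ¬F = T
((((P ∧ Q) ∨ P) → ((((P → Q) ∧ P) → P) → P)) ∧ ((Q → P) → Q)) → ¬(¬(P → (P → Q)) ∧ Q) = T → T = T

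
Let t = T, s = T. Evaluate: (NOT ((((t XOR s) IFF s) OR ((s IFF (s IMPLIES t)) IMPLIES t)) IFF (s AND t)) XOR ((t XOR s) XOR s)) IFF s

t XOR s = T XOR T = F
(t XOR s) IFF s = F IFF T = F
s IMPLIES t = T IMPLIES T = T
s IFF (s IMPLIES t) = T IFF T = T
(s IFF (s IMPLIES t)) IMPLIES t = T IMPLIES T = T
((t XOR s) IFF s) OR ((s IFF (s IMPLIES t)) IMPLIES t) = F OR T = T
s AND t = T AND T = T
(((t XOR s) IFF s) OR ((s IFF (s IMPLIES t)) IMPLIES t)) IFF (s AND t) = T IFF T = T
NOT ((((t XOR s) IFF s) OR ((s IFF (s IMPLIES t)) IMPLIES t)) IFF (s AND t)) = NOT T = F
t XOR s = T XOR T = F
(t XOR s) XOR s = F XOR T = T
NOT ((((t XOR s) IFF s) OR ((s IFF (s IMPLIES t)) IMPLIES t)) IFF (s AND t)) XOR ((t XOR s) XOR s) = F XOR T = T
(NOT ((((t XOR s) IFF s) OR ((s IFF (s IMPLIES t)) IMPLIES t)) IFF (s AND t)) XOR ((t XOR s) XOR s)) IFF s = T IFF T = T

T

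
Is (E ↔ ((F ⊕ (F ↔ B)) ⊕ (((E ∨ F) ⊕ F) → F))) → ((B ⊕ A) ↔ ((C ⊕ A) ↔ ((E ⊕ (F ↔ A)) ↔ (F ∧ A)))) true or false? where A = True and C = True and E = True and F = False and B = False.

True

F ↔ B = False ↔ False = True
F ⊕ (F ↔ B) = False ⊕ True = True
E ∨ F = True ∨ False = True
(E ∨ F) ⊕ F = True ⊕ False = True
((E ∨ F) ⊕ F) → F = True → False = False
(F ⊕ (F ↔ B)) ⊕ (((E ∨ F) ⊕ F) → F) = True ⊕ False = True
E ↔ ((F ⊕ (F ↔ B)) ⊕ (((E ∨ F) ⊕ F) → F)) = True ↔ True = True
B ⊕ A = False ⊕ True = True
C ⊕ A = True ⊕ True = False
F ↔ A = False ↔ True = False
E ⊕ (F ↔ A) = True ⊕ False = True
F ∧ A = False ∧ True = False
(E ⊕ (F ↔ A)) ↔ (F ∧ A) = True ↔ False = False
(C ⊕ A) ↔ ((E ⊕ (F ↔ A)) ↔ (F ∧ A)) = False ↔ False = True
(B ⊕ A) ↔ ((C ⊕ A) ↔ ((E ⊕ (F ↔ A)) ↔ (F ∧ A))) = True ↔ True = True
(E ↔ ((F ⊕ (F ↔ B)) ⊕ (((E ∨ F) ⊕ F) → F))) → ((B ⊕ A) ↔ ((C ⊕ A) ↔ ((E ⊕ (F ↔ A)) ↔ (F ∧ A)))) = True → True = True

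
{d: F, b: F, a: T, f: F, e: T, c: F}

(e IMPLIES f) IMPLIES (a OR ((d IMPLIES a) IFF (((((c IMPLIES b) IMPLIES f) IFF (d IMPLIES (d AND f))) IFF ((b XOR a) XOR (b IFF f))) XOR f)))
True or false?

e IMPLIES f = T IMPLIES F = F
d IMPLIES a = F IMPLIES T = T
c IMPLIES b = F IMPLIES F = T
(c IMPLIES b) IMPLIES f = T IMPLIES F = F
d AND f = F AND F = F
d IMPLIES (d AND f) = F IMPLIES F = T
((c IMPLIES b) IMPLIES f) IFF (d IMPLIES (d AND f)) = F IFF T = F
b XOR a = F XOR T = T
b IFF f = F IFF F = T
(b XOR a) XOR (b IFF f) = T XOR T = F
(((c IMPLIES b) IMPLIES f) IFF (d IMPLIES (d AND f))) IFF ((b XOR a) XOR (b IFF f)) = F IFF F = T
((((c IMPLIES b) IMPLIES f) IFF (d IMPLIES (d AND f))) IFF ((b XOR a) XOR (b IFF f))) XOR f = T XOR F = T
(d IMPLIES a) IFF (((((c IMPLIES b) IMPLIES f) IFF (d IMPLIES (d AND f))) IFF ((b XOR a) XOR (b IFF f))) XOR f) = T IFF T = T
a OR ((d IMPLIES a) IFF (((((c IMPLIES b) IMPLIES f) IFF (d IMPLIES (d AND f))) IFF ((b XOR a) XOR (b IFF f))) XOR f)) = T OR T = T
(e IMPLIES f) IMPLIES (a OR ((d IMPLIES a) IFF (((((c IMPLIES b) IMPLIES f) IFF (d IMPLIES (d AND f))) IFF ((b XOR a) XOR (b IFF f))) XOR f))) = F IMPLIES T = T

T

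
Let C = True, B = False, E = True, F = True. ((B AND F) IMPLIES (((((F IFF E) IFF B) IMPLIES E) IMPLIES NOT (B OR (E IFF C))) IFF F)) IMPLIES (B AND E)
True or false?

B AND F = False AND True = False
F IFF E = True IFF True = True
(F IFF E) IFF B = True IFF False = False
((F IFF E) IFF B) IMPLIES E = False IMPLIES True = True
E IFF C = True IFF True = True
B OR (E IFF C) = False OR True = True
NOT (B OR (E IFF C)) = NOT True = False
(((F IFF E) IFF B) IMPLIES E) IMPLIES NOT (B OR (E IFF C)) = True IMPLIES False = False
((((F IFF E) IFF B) IMPLIES E) IMPLIES NOT (B OR (E IFF C))) IFF F = False IFF True = False
(B AND F) IMPLIES (((((F IFF E) IFF B) IMPLIES E) IMPLIES NOT (B OR (E IFF C))) IFF F) = False IMPLIES False = True
B AND E = False AND True = False
((B AND F) IMPLIES (((((F IFF E) IFF B) IMPLIES E) IMPLIES NOT (B OR (E IFF C))) IFF F)) IMPLIES (B AND E) = True IMPLIES False = False

False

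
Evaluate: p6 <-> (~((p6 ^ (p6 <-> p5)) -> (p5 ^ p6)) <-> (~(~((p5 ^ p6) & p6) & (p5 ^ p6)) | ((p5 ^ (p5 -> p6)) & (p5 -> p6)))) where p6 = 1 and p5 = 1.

Substituting p6=1, p5=1:
p6 <-> p5 = 1 <-> 1 = 1
p6 ^ (p6 <-> p5) = 1 ^ 1 = 0
p5 ^ p6 = 1 ^ 1 = 0
(p6 ^ (p6 <-> p5)) -> (p5 ^ p6) = 0 -> 0 = 1
~((p6 ^ (p6 <-> p5)) -> (p5 ^ p6)) = ~1 = 0
p5 ^ p6 = 1 ^ 1 = 0
(p5 ^ p6) & p6 = 0 & 1 = 0
~((p5 ^ p6) & p6) = ~0 = 1
p5 ^ p6 = 1 ^ 1 = 0
~((p5 ^ p6) & p6) & (p5 ^ p6) = 1 & 0 = 0
~(~((p5 ^ p6) & p6) & (p5 ^ p6)) = ~0 = 1
p5 -> p6 = 1 -> 1 = 1
p5 ^ (p5 -> p6) = 1 ^ 1 = 0
p5 -> p6 = 1 -> 1 = 1
(p5 ^ (p5 -> p6)) & (p5 -> p6) = 0 & 1 = 0
~(~((p5 ^ p6) & p6) & (p5 ^ p6)) | ((p5 ^ (p5 -> p6)) & (p5 -> p6)) = 1 | 0 = 1
~((p6 ^ (p6 <-> p5)) -> (p5 ^ p6)) <-> (~(~((p5 ^ p6) & p6) & (p5 ^ p6)) | ((p5 ^ (p5 -> p6)) & (p5 -> p6))) = 0 <-> 1 = 0
p6 <-> (~((p6 ^ (p6 <-> p5)) -> (p5 ^ p6)) <-> (~(~((p5 ^ p6) & p6) & (p5 ^ p6)) | ((p5 ^ (p5 -> p6)) & (p5 -> p6)))) = 1 <-> 0 = 0

0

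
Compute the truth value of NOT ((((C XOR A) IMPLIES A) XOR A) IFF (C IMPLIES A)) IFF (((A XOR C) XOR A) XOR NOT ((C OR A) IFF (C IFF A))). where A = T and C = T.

T

C XOR A = T XOR T = F
(C XOR A) IMPLIES A = F IMPLIES T = T
((C XOR A) IMPLIES A) XOR A = T XOR T = F
C IMPLIES A = T IMPLIES T = T
(((C XOR A) IMPLIES A) XOR A) IFF (C IMPLIES A) = F IFF T = F
NOT ((((C XOR A) IMPLIES A) XOR A) IFF (C IMPLIES A)) = NOT F = T
A XOR C = T XOR T = F
(A XOR C) XOR A = F XOR T = T
C OR A = T OR T = T
C IFF A = T IFF T = T
(C OR A) IFF (C IFF A) = T IFF T = T
NOT ((C OR A) IFF (C IFF A)) = NOT T = F
((A XOR C) XOR A) XOR NOT ((C OR A) IFF (C IFF A)) = T XOR F = T
NOT ((((C XOR A) IMPLIES A) XOR A) IFF (C IMPLIES A)) IFF (((A XOR C) XOR A) XOR NOT ((C OR A) IFF (C IFF A))) = T IFF T = T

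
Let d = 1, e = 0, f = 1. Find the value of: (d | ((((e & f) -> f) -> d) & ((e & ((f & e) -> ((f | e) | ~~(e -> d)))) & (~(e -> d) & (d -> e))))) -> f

Substituting d=1, e=0, f=1:
e & f = 0 & 1 = 0
(e & f) -> f = 0 -> 1 = 1
((e & f) -> f) -> d = 1 -> 1 = 1
f & e = 1 & 0 = 0
f | e = 1 | 0 = 1
e -> d = 0 -> 1 = 1
~(e -> d) = ~1 = 0
~~(e -> d) = ~0 = 1
(f | e) | ~~(e -> d) = 1 | 1 = 1
(f & e) -> ((f | e) | ~~(e -> d)) = 0 -> 1 = 1
e & ((f & e) -> ((f | e) | ~~(e -> d))) = 0 & 1 = 0
e -> d = 0 -> 1 = 1
~(e -> d) = ~1 = 0
d -> e = 1 -> 0 = 0
~(e -> d) & (d -> e) = 0 & 0 = 0
(e & ((f & e) -> ((f | e) | ~~(e -> d)))) & (~(e -> d) & (d -> e)) = 0 & 0 = 0
(((e & f) -> f) -> d) & ((e & ((f & e) -> ((f | e) | ~~(e -> d)))) & (~(e -> d) & (d -> e))) = 1 & 0 = 0
d | ((((e & f) -> f) -> d) & ((e & ((f & e) -> ((f | e) | ~~(e -> d)))) & (~(e -> d) & (d -> e)))) = 1 | 0 = 1
(d | ((((e & f) -> f) -> d) & ((e & ((f & e) -> ((f | e) | ~~(e -> d)))) & (~(e -> d) & (d -> e))))) -> f = 1 -> 1 = 1

1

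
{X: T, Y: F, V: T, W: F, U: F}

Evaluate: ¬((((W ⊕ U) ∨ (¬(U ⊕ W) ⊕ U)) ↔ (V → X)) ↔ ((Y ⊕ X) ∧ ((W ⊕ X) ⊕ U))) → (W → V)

T

W ⊕ U = F ⊕ F = F
U ⊕ W = F ⊕ F = F
¬(U ⊕ W) = ¬F = T
¬(U ⊕ W) ⊕ U = T ⊕ F = T
(W ⊕ U) ∨ (¬(U ⊕ W) ⊕ U) = F ∨ T = T
V → X = T → T = T
((W ⊕ U) ∨ (¬(U ⊕ W) ⊕ U)) ↔ (V → X) = T ↔ T = T
Y ⊕ X = F ⊕ T = T
W ⊕ X = F ⊕ T = T
(W ⊕ X) ⊕ U = T ⊕ F = T
(Y ⊕ X) ∧ ((W ⊕ X) ⊕ U) = T ∧ T = T
(((W ⊕ U) ∨ (¬(U ⊕ W) ⊕ U)) ↔ (V → X)) ↔ ((Y ⊕ X) ∧ ((W ⊕ X) ⊕ U)) = T ↔ T = T
¬((((W ⊕ U) ∨ (¬(U ⊕ W) ⊕ U)) ↔ (V → X)) ↔ ((Y ⊕ X) ∧ ((W ⊕ X) ⊕ U))) = ¬T = F
W → V = F → T = T
¬((((W ⊕ U) ∨ (¬(U ⊕ W) ⊕ U)) ↔ (V → X)) ↔ ((Y ⊕ X) ∧ ((W ⊕ X) ⊕ U))) → (W → V) = F → T = T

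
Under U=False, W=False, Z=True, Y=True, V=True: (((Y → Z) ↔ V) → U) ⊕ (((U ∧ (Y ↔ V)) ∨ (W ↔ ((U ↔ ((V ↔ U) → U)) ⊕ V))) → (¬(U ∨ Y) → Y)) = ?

Substituting U=False, W=False, Z=True, Y=True, V=True:
Y → Z = True → True = True
(Y → Z) ↔ V = True ↔ True = True
((Y → Z) ↔ V) → U = True → False = False
Y ↔ V = True ↔ True = True
U ∧ (Y ↔ V) = False ∧ True = False
V ↔ U = True ↔ False = False
(V ↔ U) → U = False → False = True
U ↔ ((V ↔ U) → U) = False ↔ True = False
(U ↔ ((V ↔ U) → U)) ⊕ V = False ⊕ True = True
W ↔ ((U ↔ ((V ↔ U) → U)) ⊕ V) = False ↔ True = False
(U ∧ (Y ↔ V)) ∨ (W ↔ ((U ↔ ((V ↔ U) → U)) ⊕ V)) = False ∨ False = False
U ∨ Y = False ∨ True = True
¬(U ∨ Y) = ¬True = False
¬(U ∨ Y) → Y = False → True = True
((U ∧ (Y ↔ V)) ∨ (W ↔ ((U ↔ ((V ↔ U) → U)) ⊕ V))) → (¬(U ∨ Y) → Y) = False → True = True
(((Y → Z) ↔ V) → U) ⊕ (((U ∧ (Y ↔ V)) ∨ (W ↔ ((U ↔ ((V ↔ U) → U)) ⊕ V))) → (¬(U ∨ Y) → Y)) = False ⊕ True = True

True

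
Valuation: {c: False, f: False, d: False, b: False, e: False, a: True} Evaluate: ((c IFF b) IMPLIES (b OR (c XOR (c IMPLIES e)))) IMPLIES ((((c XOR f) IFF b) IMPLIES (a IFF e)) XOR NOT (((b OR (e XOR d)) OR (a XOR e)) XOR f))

False

c IFF b = False IFF False = True
c IMPLIES e = False IMPLIES False = True
c XOR (c IMPLIES e) = False XOR True = True
b OR (c XOR (c IMPLIES e)) = False OR True = True
(c IFF b) IMPLIES (b OR (c XOR (c IMPLIES e))) = True IMPLIES True = True
c XOR f = False XOR False = False
(c XOR f) IFF b = False IFF False = True
a IFF e = True IFF False = False
((c XOR f) IFF b) IMPLIES (a IFF e) = True IMPLIES False = False
e XOR d = False XOR False = False
b OR (e XOR d) = False OR False = False
a XOR e = True XOR False = True
(b OR (e XOR d)) OR (a XOR e) = False OR True = True
((b OR (e XOR d)) OR (a XOR e)) XOR f = True XOR False = True
NOT (((b OR (e XOR d)) OR (a XOR e)) XOR f) = NOT True = False
(((c XOR f) IFF b) IMPLIES (a IFF e)) XOR NOT (((b OR (e XOR d)) OR (a XOR e)) XOR f) = False XOR False = False
((c IFF b) IMPLIES (b OR (c XOR (c IMPLIES e)))) IMPLIES ((((c XOR f) IFF b) IMPLIES (a IFF e)) XOR NOT (((b OR (e XOR d)) OR (a XOR e)) XOR f)) = True IMPLIES False = False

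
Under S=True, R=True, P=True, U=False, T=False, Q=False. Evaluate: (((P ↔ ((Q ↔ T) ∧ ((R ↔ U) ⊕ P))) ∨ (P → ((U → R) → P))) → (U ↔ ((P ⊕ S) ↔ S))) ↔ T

Substituting S=True, R=True, P=True, U=False, T=False, Q=False:
Q ↔ T = False ↔ False = True
R ↔ U = True ↔ False = False
(R ↔ U) ⊕ P = False ⊕ True = True
(Q ↔ T) ∧ ((R ↔ U) ⊕ P) = True ∧ True = True
P ↔ ((Q ↔ T) ∧ ((R ↔ U) ⊕ P)) = True ↔ True = True
U → R = False → True = True
(U → R) → P = True → True = True
P → ((U → R) → P) = True → True = True
(P ↔ ((Q ↔ T) ∧ ((R ↔ U) ⊕ P))) ∨ (P → ((U → R) → P)) = True ∨ True = True
P ⊕ S = True ⊕ True = False
(P ⊕ S) ↔ S = False ↔ True = False
U ↔ ((P ⊕ S) ↔ S) = False ↔ False = True
((P ↔ ((Q ↔ T) ∧ ((R ↔ U) ⊕ P))) ∨ (P → ((U → R) → P))) → (U ↔ ((P ⊕ S) ↔ S)) = True → True = True
(((P ↔ ((Q ↔ T) ∧ ((R ↔ U) ⊕ P))) ∨ (P → ((U → R) → P))) → (U ↔ ((P ⊕ S) ↔ S))) ↔ T = True ↔ False = False

False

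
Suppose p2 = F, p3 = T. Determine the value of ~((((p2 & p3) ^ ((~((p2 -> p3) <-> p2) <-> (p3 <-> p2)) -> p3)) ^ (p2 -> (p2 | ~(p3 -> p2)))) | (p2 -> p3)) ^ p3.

Substituting p2=F, p3=T:
p2 & p3 = F & T = F
p2 -> p3 = F -> T = T
(p2 -> p3) <-> p2 = T <-> F = F
~((p2 -> p3) <-> p2) = ~F = T
p3 <-> p2 = T <-> F = F
~((p2 -> p3) <-> p2) <-> (p3 <-> p2) = T <-> F = F
(~((p2 -> p3) <-> p2) <-> (p3 <-> p2)) -> p3 = F -> T = T
(p2 & p3) ^ ((~((p2 -> p3) <-> p2) <-> (p3 <-> p2)) -> p3) = F ^ T = T
p3 -> p2 = T -> F = F
~(p3 -> p2) = ~F = T
p2 | ~(p3 -> p2) = F | T = T
p2 -> (p2 | ~(p3 -> p2)) = F -> T = T
((p2 & p3) ^ ((~((p2 -> p3) <-> p2) <-> (p3 <-> p2)) -> p3)) ^ (p2 -> (p2 | ~(p3 -> p2))) = T ^ T = F
p2 -> p3 = F -> T = T
(((p2 & p3) ^ ((~((p2 -> p3) <-> p2) <-> (p3 <-> p2)) -> p3)) ^ (p2 -> (p2 | ~(p3 -> p2)))) | (p2 -> p3) = F | T = T
~((((p2 & p3) ^ ((~((p2 -> p3) <-> p2) <-> (p3 <-> p2)) -> p3)) ^ (p2 -> (p2 | ~(p3 -> p2)))) | (p2 -> p3)) = ~T = F
~((((p2 & p3) ^ ((~((p2 -> p3) <-> p2) <-> (p3 <-> p2)) -> p3)) ^ (p2 -> (p2 | ~(p3 -> p2)))) | (p2 -> p3)) ^ p3 = F ^ T = T

T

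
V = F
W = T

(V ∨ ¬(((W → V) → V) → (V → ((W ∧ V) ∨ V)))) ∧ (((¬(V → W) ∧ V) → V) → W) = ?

F

Substituting V=F, W=T:
W → V = T → F = F
(W → V) → V = F → F = T
W ∧ V = T ∧ F = F
(W ∧ V) ∨ V = F ∨ F = F
V → ((W ∧ V) ∨ V) = F → F = T
((W → V) → V) → (V → ((W ∧ V) ∨ V)) = T → T = T
¬(((W → V) → V) → (V → ((W ∧ V) ∨ V))) = ¬T = F
V ∨ ¬(((W → V) → V) → (V → ((W ∧ V) ∨ V))) = F ∨ F = F
V → W = F → T = T
¬(V → W) = ¬T = F
¬(V → W) ∧ V = F ∧ F = F
(¬(V → W) ∧ V) → V = F → F = T
((¬(V → W) ∧ V) → V) → W = T → T = T
(V ∨ ¬(((W → V) → V) → (V → ((W ∧ V) ∨ V)))) ∧ (((¬(V → W) ∧ V) → V) → W) = F ∧ T = F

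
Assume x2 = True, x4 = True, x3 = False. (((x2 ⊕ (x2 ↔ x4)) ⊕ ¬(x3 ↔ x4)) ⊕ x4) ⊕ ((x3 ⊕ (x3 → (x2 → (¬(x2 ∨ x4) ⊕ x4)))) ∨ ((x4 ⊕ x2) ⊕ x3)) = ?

Substituting x2=True, x4=True, x3=False:
x2 ↔ x4 = True ↔ True = True
x2 ⊕ (x2 ↔ x4) = True ⊕ True = False
x3 ↔ x4 = False ↔ True = False
¬(x3 ↔ x4) = ¬False = True
(x2 ⊕ (x2 ↔ x4)) ⊕ ¬(x3 ↔ x4) = False ⊕ True = True
((x2 ⊕ (x2 ↔ x4)) ⊕ ¬(x3 ↔ x4)) ⊕ x4 = True ⊕ True = False
x2 ∨ x4 = True ∨ True = True
¬(x2 ∨ x4) = ¬True = False
¬(x2 ∨ x4) ⊕ x4 = False ⊕ True = True
x2 → (¬(x2 ∨ x4) ⊕ x4) = True → True = True
x3 → (x2 → (¬(x2 ∨ x4) ⊕ x4)) = False → True = True
x3 ⊕ (x3 → (x2 → (¬(x2 ∨ x4) ⊕ x4))) = False ⊕ True = True
x4 ⊕ x2 = True ⊕ True = False
(x4 ⊕ x2) ⊕ x3 = False ⊕ False = False
(x3 ⊕ (x3 → (x2 → (¬(x2 ∨ x4) ⊕ x4)))) ∨ ((x4 ⊕ x2) ⊕ x3) = True ∨ False = True
(((x2 ⊕ (x2 ↔ x4)) ⊕ ¬(x3 ↔ x4)) ⊕ x4) ⊕ ((x3 ⊕ (x3 → (x2 → (¬(x2 ∨ x4) ⊕ x4)))) ∨ ((x4 ⊕ x2) ⊕ x3)) = False ⊕ True = True

True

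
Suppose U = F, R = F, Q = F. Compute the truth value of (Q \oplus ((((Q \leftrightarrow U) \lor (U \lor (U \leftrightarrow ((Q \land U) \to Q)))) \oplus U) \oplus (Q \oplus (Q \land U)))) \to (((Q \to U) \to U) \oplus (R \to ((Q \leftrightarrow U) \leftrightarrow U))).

T

Q \leftrightarrow U = F \leftrightarrow F = T
Q \land U = F \land F = F
(Q \land U) \to Q = F \to F = T
U \leftrightarrow ((Q \land U) \to Q) = F \leftrightarrow T = F
U \lor (U \leftrightarrow ((Q \land U) \to Q)) = F \lor F = F
(Q \leftrightarrow U) \lor (U \lor (U \leftrightarrow ((Q \land U) \to Q))) = T \lor F = T
((Q \leftrightarrow U) \lor (U \lor (U \leftrightarrow ((Q \land U) \to Q)))) \oplus U = T \oplus F = T
Q \land U = F \land F = F
Q \oplus (Q \land U) = F \oplus F = F
(((Q \leftrightarrow U) \lor (U \lor (U \leftrightarrow ((Q \land U) \to Q)))) \oplus U) \oplus (Q \oplus (Q \land U)) = T \oplus F = T
Q \oplus ((((Q \leftrightarrow U) \lor (U \lor (U \leftrightarrow ((Q \land U) \to Q)))) \oplus U) \oplus (Q \oplus (Q \land U))) = F \oplus T = T
Q \to U = F \to F = T
(Q \to U) \to U = T \to F = F
Q \leftrightarrow U = F \leftrightarrow F = T
(Q \leftrightarrow U) \leftrightarrow U = T \leftrightarrow F = F
R \to ((Q \leftrightarrow U) \leftrightarrow U) = F \to F = T
((Q \to U) \to U) \oplus (R \to ((Q \leftrightarrow U) \leftrightarrow U)) = F \oplus T = T
(Q \oplus ((((Q \leftrightarrow U) \lor (U \lor (U \leftrightarrow ((Q \land U) \to Q)))) \oplus U) \oplus (Q \oplus (Q \land U)))) \to (((Q \to U) \to U) \oplus (R \to ((Q \leftrightarrow U) \leftrightarrow U))) = T \to T = T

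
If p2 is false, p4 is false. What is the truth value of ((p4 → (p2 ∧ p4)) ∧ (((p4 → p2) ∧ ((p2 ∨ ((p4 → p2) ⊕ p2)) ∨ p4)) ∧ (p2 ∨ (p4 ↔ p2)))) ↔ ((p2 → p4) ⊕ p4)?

True

p2 ∧ p4 = False ∧ False = False
p4 → (p2 ∧ p4) = False → False = True
p4 → p2 = False → False = True
p4 → p2 = False → False = True
(p4 → p2) ⊕ p2 = True ⊕ False = True
p2 ∨ ((p4 → p2) ⊕ p2) = False ∨ True = True
(p2 ∨ ((p4 → p2) ⊕ p2)) ∨ p4 = True ∨ False = True
(p4 → p2) ∧ ((p2 ∨ ((p4 → p2) ⊕ p2)) ∨ p4) = True ∧ True = True
p4 ↔ p2 = False ↔ False = True
p2 ∨ (p4 ↔ p2) = False ∨ True = True
((p4 → p2) ∧ ((p2 ∨ ((p4 → p2) ⊕ p2)) ∨ p4)) ∧ (p2 ∨ (p4 ↔ p2)) = True ∧ True = True
(p4 → (p2 ∧ p4)) ∧ (((p4 → p2) ∧ ((p2 ∨ ((p4 → p2) ⊕ p2)) ∨ p4)) ∧ (p2 ∨ (p4 ↔ p2))) = True ∧ True = True
p2 → p4 = False → False = True
(p2 → p4) ⊕ p4 = True ⊕ False = True
((p4 → (p2 ∧ p4)) ∧ (((p4 → p2) ∧ ((p2 ∨ ((p4 → p2) ⊕ p2)) ∨ p4)) ∧ (p2 ∨ (p4 ↔ p2)))) ↔ ((p2 → p4) ⊕ p4) = True ↔ True = True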